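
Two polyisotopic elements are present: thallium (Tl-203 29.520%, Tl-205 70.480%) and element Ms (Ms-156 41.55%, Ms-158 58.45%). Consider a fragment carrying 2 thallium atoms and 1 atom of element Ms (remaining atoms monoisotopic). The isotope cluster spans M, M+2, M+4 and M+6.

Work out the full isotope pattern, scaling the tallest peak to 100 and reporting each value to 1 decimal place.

8.1 : 49.8 : 100.0 : 64.6

Thallium pattern (n=2): 0.08714304 : 0.41611392 : 0.49674304
Element Ms pattern (n=1): 0.4155 : 0.5845
Convolve the two distributions (both contribute in 2-u steps):
  M: 0.08714304×0.4155 = 0.036208
  M+2: 0.08714304×0.5845 + 0.41611392×0.4155 = 0.223830
  M+4: 0.41611392×0.5845 + 0.49674304×0.4155 = 0.449615
  M+6: 0.49674304×0.5845 = 0.290346
Scale to base peak (0.449615) = 100: 8.1 : 49.8 : 100.0 : 64.6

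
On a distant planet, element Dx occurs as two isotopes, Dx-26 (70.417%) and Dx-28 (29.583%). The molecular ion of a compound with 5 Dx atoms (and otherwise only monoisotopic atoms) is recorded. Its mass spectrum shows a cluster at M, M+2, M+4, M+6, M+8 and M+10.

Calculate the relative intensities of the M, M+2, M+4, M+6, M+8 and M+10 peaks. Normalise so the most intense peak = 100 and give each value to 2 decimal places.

Each Dx atom is independently Dx-26 (p = 0.70417) or Dx-28 (q = 0.29583); the cluster is the binomial expansion (p + q)^5.
P(M) = 0.70417^5 = 0.173136
P(M+2) = 5 × 0.70417^4 × 0.29583^1 = 0.363682
P(M+4) = 10 × 0.70417^3 × 0.29583^2 = 0.305574
P(M+6) = 10 × 0.70417^2 × 0.29583^3 = 0.128375
P(M+8) = 5 × 0.70417^1 × 0.29583^4 = 0.026966
P(M+10) = 0.29583^5 = 0.002266
The M+2 peak is largest (0.363682); scaling to 100 gives 47.61 : 100.00 : 84.02 : 35.30 : 7.41 : 0.62.

47.61 : 100.00 : 84.02 : 35.30 : 7.41 : 0.62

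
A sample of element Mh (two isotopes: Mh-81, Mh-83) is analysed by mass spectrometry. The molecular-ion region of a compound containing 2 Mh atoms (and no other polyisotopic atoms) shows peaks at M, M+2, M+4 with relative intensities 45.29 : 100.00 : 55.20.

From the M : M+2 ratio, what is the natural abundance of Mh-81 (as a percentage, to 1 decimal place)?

Write p for the Mh-81 fraction. I(M+2)/I(M) = [C(2,1)·p^1·(1−p)] / p^2 = 2·(1−p)/p = 100.00/45.29 = 2.2080
(1−p)/p = 2.2080/2 = 1.1040  ⇒  p = 1/(1 + 1.1040) = 0.4753
Mh-81: 47.5%, Mh-83: 52.5%.

47.5%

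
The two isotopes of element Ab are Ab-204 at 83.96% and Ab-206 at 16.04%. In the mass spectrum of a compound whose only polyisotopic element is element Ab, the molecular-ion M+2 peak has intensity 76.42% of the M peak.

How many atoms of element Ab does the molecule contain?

For n independent Ab atoms, I(M+2)/I(M) = n · (abundance Ab-206) / (abundance Ab-204) = n · 0.1604/0.8396.
n = 0.7642 × 0.8396/0.1604 = 4.00 ≈ 4

4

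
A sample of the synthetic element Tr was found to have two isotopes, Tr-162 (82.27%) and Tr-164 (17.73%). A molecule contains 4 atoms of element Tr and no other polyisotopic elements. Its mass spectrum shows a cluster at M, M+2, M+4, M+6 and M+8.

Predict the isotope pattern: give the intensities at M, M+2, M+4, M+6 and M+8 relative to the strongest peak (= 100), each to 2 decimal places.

100.00 : 86.20 : 27.87 : 4.00 : 0.22

Expanding (0.8227 + 0.1773)^4:
P(M) = 0.8227^4 = 0.458106
P(M+2) = 4 × 0.8227^3 × 0.1773^1 = 0.394906
P(M+4) = 6 × 0.8227^2 × 0.1773^2 = 0.127659
P(M+6) = 4 × 0.8227^1 × 0.1773^3 = 0.018341
P(M+8) = 0.1773^4 = 0.000988
The M peak is largest (0.458106); scaling to 100 gives 100.00 : 86.20 : 27.87 : 4.00 : 0.22.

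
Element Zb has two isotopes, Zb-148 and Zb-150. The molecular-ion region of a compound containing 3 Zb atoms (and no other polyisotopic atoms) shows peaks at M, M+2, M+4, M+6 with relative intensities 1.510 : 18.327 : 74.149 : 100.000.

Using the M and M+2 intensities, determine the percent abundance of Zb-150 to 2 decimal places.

Let p = fractional abundance of Zb-148. I(M+2)/I(M) = [C(3,1)·p^2·(1−p)] / p^3 = 3·(1−p)/p = 18.327/1.510 = 12.1371
(1−p)/p = 12.1371/3 = 4.0457  ⇒  p = 1/(1 + 4.0457) = 0.1982
Zb-148: 19.82%, Zb-150: 80.18%.

80.18%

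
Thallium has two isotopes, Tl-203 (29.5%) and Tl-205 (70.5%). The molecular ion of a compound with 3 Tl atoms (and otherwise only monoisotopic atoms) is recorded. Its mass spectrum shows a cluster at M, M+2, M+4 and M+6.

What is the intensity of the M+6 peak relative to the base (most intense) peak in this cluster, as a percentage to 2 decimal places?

79.66%

Term probabilities: M 0.0257, M+2 0.1841, M+4 0.4399, M+6 0.3504. Base peak = M+4.
P(M+4) = C(3,2) × 0.295^1 × 0.705^2 = 3 × 0.2950 × 0.497025 = 0.439867 (base)
P(M+6) = C(3,3) × 0.295^0 × 0.705^3 = 1 × 1.0000 × 0.35040263 = 0.350403
Relative intensity = 0.350403 / 0.439867 × 100 = 79.66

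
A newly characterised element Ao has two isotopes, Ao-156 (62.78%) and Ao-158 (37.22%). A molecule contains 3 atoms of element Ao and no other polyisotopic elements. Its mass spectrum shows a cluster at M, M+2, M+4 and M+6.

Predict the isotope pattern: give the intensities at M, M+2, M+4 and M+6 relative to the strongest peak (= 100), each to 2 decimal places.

56.22 : 100.00 : 59.29 : 11.72

The 3 Ao atoms are independent, so intensities follow the terms of (0.6278 + 0.3722)^3.
P(M) = 0.6278^3 = 0.247437
P(M+2) = 3 × 0.6278^2 × 0.3722^1 = 0.440089
P(M+4) = 3 × 0.6278^1 × 0.3722^2 = 0.260913
P(M+6) = 0.3722^3 = 0.051562
The M+2 peak is largest (0.440089); scaling to 100 gives 56.22 : 100.00 : 59.29 : 11.72.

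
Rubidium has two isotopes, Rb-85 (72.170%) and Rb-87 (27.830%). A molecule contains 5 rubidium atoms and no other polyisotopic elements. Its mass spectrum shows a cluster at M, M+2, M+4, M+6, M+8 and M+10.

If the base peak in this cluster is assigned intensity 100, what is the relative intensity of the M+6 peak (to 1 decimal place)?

29.7

Binomial terms of (0.72170 + 0.27830)^5: M 0.1958, M+2 0.3775, M+4 0.2911, M+6 0.1123, M+8 0.0216, M+10 0.0017 → M+2 is the base peak.
P(M+2) = C(5,1) × 0.72170^4 × 0.27830^1 = 5 × 0.27128565 × 0.2783 = 0.377494 (base)
P(M+6) = C(5,3) × 0.72170^2 × 0.27830^3 = 10 × 0.52085089 × 0.02155458 = 0.112267
Relative intensity = 0.112267 / 0.377494 × 100 = 29.7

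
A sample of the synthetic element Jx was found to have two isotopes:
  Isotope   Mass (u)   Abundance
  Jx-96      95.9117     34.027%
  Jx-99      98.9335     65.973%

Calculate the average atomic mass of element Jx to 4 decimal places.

97.9053 u

Average mass = Σ (abundance × isotope mass) = 0.34027 × 95.9117 + 0.65973 × 98.9335
= 32.63587 + 65.26940 = 97.90527 u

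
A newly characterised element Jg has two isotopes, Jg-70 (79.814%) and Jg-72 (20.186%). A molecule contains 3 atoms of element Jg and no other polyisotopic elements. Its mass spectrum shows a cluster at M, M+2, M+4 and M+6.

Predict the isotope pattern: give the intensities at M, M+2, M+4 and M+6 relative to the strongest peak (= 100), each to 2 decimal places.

100.00 : 75.87 : 19.19 : 1.62

Each Jg atom is independently Jg-70 (p = 0.79814) or Jg-72 (q = 0.20186); the cluster is the binomial expansion (p + q)^3.
P(M) = 0.79814^3 = 0.508437
P(M+2) = 3 × 0.79814^2 × 0.20186^1 = 0.385771
P(M+4) = 3 × 0.79814^1 × 0.20186^2 = 0.097567
P(M+6) = 0.20186^3 = 0.008225
The M peak is largest (0.508437); scaling to 100 gives 100.00 : 75.87 : 19.19 : 1.62.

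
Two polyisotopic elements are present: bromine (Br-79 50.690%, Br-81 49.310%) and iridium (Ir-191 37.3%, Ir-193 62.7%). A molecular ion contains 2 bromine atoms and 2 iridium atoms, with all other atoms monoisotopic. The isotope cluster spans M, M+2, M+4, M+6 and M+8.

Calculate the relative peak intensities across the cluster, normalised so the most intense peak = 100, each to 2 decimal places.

9.70 : 51.47 : 100.00 : 84.16 : 25.93

Bromine pattern (n=2): 0.25694761 : 0.49990478 : 0.24314761
Iridium pattern (n=2): 0.139129 : 0.467742 : 0.393129
Convolve the two distributions (both contribute in 2-u steps):
  M: 0.25694761×0.139129 = 0.035749
  M+2: 0.25694761×0.467742 + 0.49990478×0.139129 = 0.189736
  M+4: 0.25694761×0.393129 + 0.49990478×0.467742 + 0.24314761×0.139129 = 0.368669
  M+6: 0.49990478×0.393129 + 0.24314761×0.467742 = 0.310257
  M+8: 0.24314761×0.393129 = 0.095588
Scale to base peak (0.368669) = 100: 9.70 : 51.47 : 100.00 : 84.16 : 25.93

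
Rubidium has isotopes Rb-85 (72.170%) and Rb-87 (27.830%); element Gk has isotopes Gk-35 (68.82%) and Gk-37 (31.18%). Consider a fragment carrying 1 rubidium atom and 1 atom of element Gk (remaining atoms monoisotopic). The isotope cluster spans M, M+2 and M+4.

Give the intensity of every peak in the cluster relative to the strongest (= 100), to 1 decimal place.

Rubidium pattern (n=1): 0.7217 : 0.2783
Element Gk pattern (n=1): 0.6882 : 0.3118
Convolve the two distributions (both contribute in 2-u steps):
  M: 0.7217×0.6882 = 0.496674
  M+2: 0.7217×0.3118 + 0.2783×0.6882 = 0.416552
  M+4: 0.2783×0.3118 = 0.086774
Scale to base peak (0.496674) = 100: 100.0 : 83.9 : 17.5

100.0 : 83.9 : 17.5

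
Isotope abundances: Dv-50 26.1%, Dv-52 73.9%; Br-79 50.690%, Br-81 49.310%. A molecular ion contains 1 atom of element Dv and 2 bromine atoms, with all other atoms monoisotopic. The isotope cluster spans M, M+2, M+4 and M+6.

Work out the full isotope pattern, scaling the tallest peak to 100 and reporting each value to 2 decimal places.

15.49 : 74.00 : 100.00 : 41.51

Element Dv pattern (n=1): 0.2610 : 0.7390
Bromine pattern (n=2): 0.25694761 : 0.49990478 : 0.24314761
Convolve the two distributions (both contribute in 2-u steps):
  M: 0.2610×0.25694761 = 0.067063
  M+2: 0.2610×0.49990478 + 0.7390×0.25694761 = 0.320359
  M+4: 0.2610×0.24314761 + 0.7390×0.49990478 = 0.432891
  M+6: 0.7390×0.24314761 = 0.179686
Scale to base peak (0.432891) = 100: 15.49 : 74.00 : 100.00 : 41.51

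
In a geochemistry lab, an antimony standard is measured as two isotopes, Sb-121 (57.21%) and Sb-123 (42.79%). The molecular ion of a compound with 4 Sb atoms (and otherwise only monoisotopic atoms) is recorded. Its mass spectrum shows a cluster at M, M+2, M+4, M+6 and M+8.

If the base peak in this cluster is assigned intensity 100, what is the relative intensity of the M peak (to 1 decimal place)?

(0.5721 + 0.4279)^4 gives M 0.1071, M+2 0.3205, M+4 0.3596, M+6 0.1793, M+8 0.0335; the largest is M+4.
P(M+4) = C(4,2) × 0.5721^2 × 0.4279^2 = 6 × 0.32729841 × 0.18309841 = 0.359567 (base)
P(M) = C(4,0) × 0.5721^4 × 0.4279^0 = 1 × 0.10712425 × 1.0000 = 0.107124
Relative intensity = 0.107124 / 0.359567 × 100 = 29.8

29.8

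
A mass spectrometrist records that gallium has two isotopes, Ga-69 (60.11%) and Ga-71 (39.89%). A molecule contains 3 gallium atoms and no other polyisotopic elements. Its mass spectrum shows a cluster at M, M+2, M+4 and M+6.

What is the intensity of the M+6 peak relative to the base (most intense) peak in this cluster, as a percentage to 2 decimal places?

Term probabilities: M 0.2172, M+2 0.4324, M+4 0.2869, M+6 0.0635. Base peak = M+2.
P(M+2) = C(3,1) × 0.6011^2 × 0.3989^1 = 3 × 0.36132121 × 0.3989 = 0.432393 (base)
P(M+6) = C(3,3) × 0.6011^0 × 0.3989^3 = 1 × 1.0000 × 0.06347345 = 0.063473
Relative intensity = 0.063473 / 0.432393 × 100 = 14.68

14.68%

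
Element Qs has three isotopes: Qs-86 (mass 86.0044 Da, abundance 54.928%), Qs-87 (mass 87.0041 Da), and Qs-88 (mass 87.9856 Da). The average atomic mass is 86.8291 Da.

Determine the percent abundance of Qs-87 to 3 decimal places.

The remaining 45.072% is split between Qs-87 (fraction x) and Qs-88 (fraction 0.45072 − x).
Substituting: 87.0041x + 87.9856(0.45072 − x) = 39.588603168
(87.0041 − 87.9856)x = -0.068266464  ⇒  x = 0.06955, y = 0.38117
Qs-87: 6.955%, Qs-88: 38.117%.

6.955%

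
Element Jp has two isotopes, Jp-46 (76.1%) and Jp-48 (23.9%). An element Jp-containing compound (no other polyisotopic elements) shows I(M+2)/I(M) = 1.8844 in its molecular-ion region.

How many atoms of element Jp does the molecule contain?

The M+2/M ratio from n Jp atoms is n · q/p = n · 0.239/0.761.
n = 1.8844 × 0.761/0.239 = 6.00 ≈ 6

6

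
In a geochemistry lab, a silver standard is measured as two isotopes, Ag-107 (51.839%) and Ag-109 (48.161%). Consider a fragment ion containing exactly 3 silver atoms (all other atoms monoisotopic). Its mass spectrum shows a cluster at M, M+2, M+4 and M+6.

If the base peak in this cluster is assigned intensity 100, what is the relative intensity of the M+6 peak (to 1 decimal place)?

28.8

Term probabilities: M 0.1393, M+2 0.3883, M+4 0.3607, M+6 0.1117. Base peak = M+2.
P(M+2) = C(3,1) × 0.51839^2 × 0.48161^1 = 3 × 0.26872819 × 0.48161 = 0.388267 (base)
P(M+6) = C(3,3) × 0.51839^0 × 0.48161^3 = 1 × 1.0000 × 0.11170857 = 0.111709
Relative intensity = 0.111709 / 0.388267 × 100 = 28.8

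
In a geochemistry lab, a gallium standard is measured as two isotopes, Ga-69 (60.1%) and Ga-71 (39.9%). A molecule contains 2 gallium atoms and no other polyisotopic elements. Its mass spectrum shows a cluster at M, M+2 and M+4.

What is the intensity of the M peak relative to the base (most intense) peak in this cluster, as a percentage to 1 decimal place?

75.3%

(0.601 + 0.399)^2 gives M 0.3612, M+2 0.4796, M+4 0.1592; the largest is M+2.
P(M+2) = C(2,1) × 0.601^1 × 0.399^1 = 2 × 0.6010 × 0.3990 = 0.479598 (base)
P(M) = C(2,0) × 0.601^2 × 0.399^0 = 1 × 0.361201 × 1.0000 = 0.361201
Relative intensity = 0.361201 / 0.479598 × 100 = 75.3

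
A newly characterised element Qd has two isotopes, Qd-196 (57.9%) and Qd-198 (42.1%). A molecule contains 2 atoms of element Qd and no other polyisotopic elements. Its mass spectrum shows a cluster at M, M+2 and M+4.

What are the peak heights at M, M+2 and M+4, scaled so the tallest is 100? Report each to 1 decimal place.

68.8 : 100.0 : 36.4

Expanding (0.579 + 0.421)^2:
P(M) = 0.579^2 = 0.335241
P(M+2) = 2 × 0.579^1 × 0.421^1 = 0.487518
P(M+4) = 0.421^2 = 0.177241
The M+2 peak is largest (0.487518); scaling to 100 gives 68.8 : 100.0 : 36.4.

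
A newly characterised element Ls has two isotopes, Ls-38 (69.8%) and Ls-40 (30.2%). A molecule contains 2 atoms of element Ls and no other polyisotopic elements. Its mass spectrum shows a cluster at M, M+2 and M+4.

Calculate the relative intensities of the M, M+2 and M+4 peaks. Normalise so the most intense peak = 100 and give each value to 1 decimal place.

Each Ls atom is independently Ls-38 (p = 0.698) or Ls-40 (q = 0.302); the cluster is the binomial expansion (p + q)^2.
P(M) = 0.698^2 = 0.487204
P(M+2) = 2 × 0.698^1 × 0.302^1 = 0.421592
P(M+4) = 0.302^2 = 0.091204
The M peak is largest (0.487204); scaling to 100 gives 100.0 : 86.5 : 18.7.

100.0 : 86.5 : 18.7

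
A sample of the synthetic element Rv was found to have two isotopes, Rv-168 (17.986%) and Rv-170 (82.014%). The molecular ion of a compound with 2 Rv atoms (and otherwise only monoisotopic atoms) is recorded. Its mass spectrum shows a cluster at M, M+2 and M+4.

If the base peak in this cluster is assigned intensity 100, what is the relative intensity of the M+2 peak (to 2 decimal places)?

Term probabilities: M 0.0323, M+2 0.2950, M+4 0.6726. Base peak = M+4.
P(M+4) = C(2,2) × 0.17986^0 × 0.82014^2 = 1 × 1.0000 × 0.67262962 = 0.672630 (base)
P(M+2) = C(2,1) × 0.17986^1 × 0.82014^1 = 2 × 0.17986 × 0.82014 = 0.295021
Relative intensity = 0.295021 / 0.672630 × 100 = 43.86

43.86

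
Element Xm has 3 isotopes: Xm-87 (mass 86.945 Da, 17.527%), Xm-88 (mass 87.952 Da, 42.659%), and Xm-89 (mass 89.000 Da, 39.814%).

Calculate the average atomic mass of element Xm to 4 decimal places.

The abundance-weighted mean is 0.17527 × 86.945 + 0.42659 × 87.952 + 0.39814 × 89.000
= 15.23885 + 37.51944 + 35.43446 = 88.19275 Da

88.1928 Da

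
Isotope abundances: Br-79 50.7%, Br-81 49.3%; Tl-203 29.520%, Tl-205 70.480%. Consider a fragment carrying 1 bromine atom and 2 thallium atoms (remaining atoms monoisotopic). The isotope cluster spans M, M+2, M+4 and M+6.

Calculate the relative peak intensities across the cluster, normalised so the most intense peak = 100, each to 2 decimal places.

Bromine pattern (n=1): 0.5070 : 0.4930
Thallium pattern (n=2): 0.08714304 : 0.41611392 : 0.49674304
Convolve the two distributions (both contribute in 2-u steps):
  M: 0.5070×0.08714304 = 0.044182
  M+2: 0.5070×0.41611392 + 0.4930×0.08714304 = 0.253931
  M+4: 0.5070×0.49674304 + 0.4930×0.41611392 = 0.456993
  M+6: 0.4930×0.49674304 = 0.244894
Scale to base peak (0.456993) = 100: 9.67 : 55.57 : 100.00 : 53.59

9.67 : 55.57 : 100.00 : 53.59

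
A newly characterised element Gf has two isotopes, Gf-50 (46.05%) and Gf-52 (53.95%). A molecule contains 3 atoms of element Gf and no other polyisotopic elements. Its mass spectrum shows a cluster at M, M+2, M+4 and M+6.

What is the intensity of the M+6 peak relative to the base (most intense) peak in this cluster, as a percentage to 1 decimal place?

39.1%

(0.4605 + 0.5395)^3 gives M 0.0977, M+2 0.3432, M+4 0.4021, M+6 0.1570; the largest is M+4.
P(M+4) = C(3,2) × 0.4605^1 × 0.5395^2 = 3 × 0.4605 × 0.29106025 = 0.402100 (base)
P(M+6) = C(3,3) × 0.4605^0 × 0.5395^3 = 1 × 1.0000 × 0.157027 = 0.157027
Relative intensity = 0.157027 / 0.402100 × 100 = 39.1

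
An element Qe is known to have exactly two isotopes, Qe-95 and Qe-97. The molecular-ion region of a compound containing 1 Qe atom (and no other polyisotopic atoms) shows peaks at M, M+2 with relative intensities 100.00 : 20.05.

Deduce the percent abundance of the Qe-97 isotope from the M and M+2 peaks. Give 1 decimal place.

16.7%

Write p for the Qe-95 fraction. I(M+2)/I(M) = [C(1,1)·p^0·(1−p)] / p^1 = 1·(1−p)/p = 20.05/100.00 = 0.2005
(1−p)/p = 0.2005/1 = 0.2005  ⇒  p = 1/(1 + 0.2005) = 0.8330
Qe-95: 83.3%, Qe-97: 16.7%.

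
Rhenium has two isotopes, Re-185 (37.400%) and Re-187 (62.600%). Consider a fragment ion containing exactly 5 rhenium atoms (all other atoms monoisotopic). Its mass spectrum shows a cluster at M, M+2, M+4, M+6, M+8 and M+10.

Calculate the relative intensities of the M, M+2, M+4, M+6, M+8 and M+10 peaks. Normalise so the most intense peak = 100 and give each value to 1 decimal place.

2.1 : 17.8 : 59.7 : 100.0 : 83.7 : 28.0

Expanding (0.37400 + 0.62600)^5:
P(M) = 0.37400^5 = 0.007317
P(M+2) = 5 × 0.37400^4 × 0.62600^1 = 0.061239
P(M+4) = 10 × 0.37400^3 × 0.62600^2 = 0.205005
P(M+6) = 10 × 0.37400^2 × 0.62600^3 = 0.343136
P(M+8) = 5 × 0.37400^1 × 0.62600^4 = 0.287170
P(M+10) = 0.62600^5 = 0.096133
The M+6 peak is largest (0.343136); scaling to 100 gives 2.1 : 17.8 : 59.7 : 100.0 : 83.7 : 28.0.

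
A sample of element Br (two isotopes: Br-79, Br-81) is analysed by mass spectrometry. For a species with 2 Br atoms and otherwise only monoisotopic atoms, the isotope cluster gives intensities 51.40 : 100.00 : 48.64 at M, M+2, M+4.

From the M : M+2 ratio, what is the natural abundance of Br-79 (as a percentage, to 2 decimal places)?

If p is the fraction of Br that is Br-79, then I(M+2)/I(M) = [C(2,1)·p^1·(1−p)] / p^2 = 2·(1−p)/p = 100.00/51.40 = 1.9455
(1−p)/p = 1.9455/2 = 0.9728  ⇒  p = 1/(1 + 0.9728) = 0.5069
Br-79: 50.69%, Br-81: 49.31%.

50.69%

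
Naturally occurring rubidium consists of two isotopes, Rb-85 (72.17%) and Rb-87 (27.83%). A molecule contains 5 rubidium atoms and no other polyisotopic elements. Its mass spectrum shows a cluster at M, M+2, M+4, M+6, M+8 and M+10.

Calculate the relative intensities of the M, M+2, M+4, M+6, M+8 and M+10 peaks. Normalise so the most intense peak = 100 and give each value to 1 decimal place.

Expanding (0.7217 + 0.2783)^5:
P(M) = 0.7217^5 = 0.195787
P(M+2) = 5 × 0.7217^4 × 0.2783^1 = 0.377494
P(M+4) = 10 × 0.7217^3 × 0.2783^2 = 0.291136
P(M+6) = 10 × 0.7217^2 × 0.2783^3 = 0.112267
P(M+8) = 5 × 0.7217^1 × 0.2783^4 = 0.021646
P(M+10) = 0.2783^5 = 0.001669
The M+2 peak is largest (0.377494); scaling to 100 gives 51.9 : 100.0 : 77.1 : 29.7 : 5.7 : 0.4.

51.9 : 100.0 : 77.1 : 29.7 : 5.7 : 0.4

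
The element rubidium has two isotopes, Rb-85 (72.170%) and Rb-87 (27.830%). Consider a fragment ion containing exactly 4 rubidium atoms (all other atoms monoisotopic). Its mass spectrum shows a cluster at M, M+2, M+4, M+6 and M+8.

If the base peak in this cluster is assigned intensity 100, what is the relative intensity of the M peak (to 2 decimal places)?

Term probabilities: M 0.2713, M+2 0.4184, M+4 0.2420, M+6 0.0622, M+8 0.0060. Base peak = M+2.
P(M+2) = C(4,1) × 0.72170^3 × 0.27830^1 = 4 × 0.37589809 × 0.2783 = 0.418450 (base)
P(M) = C(4,0) × 0.72170^4 × 0.27830^0 = 1 × 0.27128565 × 1.0000 = 0.271286
Relative intensity = 0.271286 / 0.418450 × 100 = 64.83

64.83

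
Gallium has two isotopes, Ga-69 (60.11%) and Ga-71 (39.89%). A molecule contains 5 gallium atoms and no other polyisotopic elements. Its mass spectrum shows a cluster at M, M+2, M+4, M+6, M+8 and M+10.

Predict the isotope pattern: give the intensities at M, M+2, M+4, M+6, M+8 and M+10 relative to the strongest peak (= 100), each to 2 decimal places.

22.71 : 75.34 : 100.00 : 66.36 : 22.02 : 2.92

Expanding (0.6011 + 0.3989)^5:
P(M) = 0.6011^5 = 0.078475
P(M+2) = 5 × 0.6011^4 × 0.3989^1 = 0.260388
P(M+4) = 10 × 0.6011^3 × 0.3989^2 = 0.345596
P(M+6) = 10 × 0.6011^2 × 0.3989^3 = 0.229343
P(M+8) = 5 × 0.6011^1 × 0.3989^4 = 0.076098
P(M+10) = 0.3989^5 = 0.010100
The M+4 peak is largest (0.345596); scaling to 100 gives 22.71 : 75.34 : 100.00 : 66.36 : 22.02 : 2.92.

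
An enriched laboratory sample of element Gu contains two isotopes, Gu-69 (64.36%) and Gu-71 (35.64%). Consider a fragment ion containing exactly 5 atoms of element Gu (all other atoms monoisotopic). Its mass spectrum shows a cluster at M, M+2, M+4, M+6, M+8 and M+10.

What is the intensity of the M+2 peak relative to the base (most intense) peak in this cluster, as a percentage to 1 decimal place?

90.3%

(0.6436 + 0.3564)^5 gives M 0.1104, M+2 0.3058, M+4 0.3386, M+6 0.1875, M+8 0.0519, M+10 0.0058; the largest is M+4.
P(M+4) = C(5,2) × 0.6436^3 × 0.3564^2 = 10 × 0.26659261 × 0.12702096 = 0.338628 (base)
P(M+2) = C(5,1) × 0.6436^4 × 0.3564^1 = 5 × 0.171579 × 0.3564 = 0.305754
Relative intensity = 0.305754 / 0.338628 × 100 = 90.3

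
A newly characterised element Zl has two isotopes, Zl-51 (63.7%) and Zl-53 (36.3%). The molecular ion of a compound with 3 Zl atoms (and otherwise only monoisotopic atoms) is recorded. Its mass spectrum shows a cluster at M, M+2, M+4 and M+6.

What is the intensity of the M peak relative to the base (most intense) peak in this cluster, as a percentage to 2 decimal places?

Binomial terms of (0.637 + 0.363)^3: M 0.2585, M+2 0.4419, M+4 0.2518, M+6 0.0478 → M+2 is the base peak.
P(M+2) = C(3,1) × 0.637^2 × 0.363^1 = 3 × 0.405769 × 0.3630 = 0.441882 (base)
P(M) = C(3,0) × 0.637^3 × 0.363^0 = 1 × 0.25847485 × 1.0000 = 0.258475
Relative intensity = 0.258475 / 0.441882 × 100 = 58.49

58.49%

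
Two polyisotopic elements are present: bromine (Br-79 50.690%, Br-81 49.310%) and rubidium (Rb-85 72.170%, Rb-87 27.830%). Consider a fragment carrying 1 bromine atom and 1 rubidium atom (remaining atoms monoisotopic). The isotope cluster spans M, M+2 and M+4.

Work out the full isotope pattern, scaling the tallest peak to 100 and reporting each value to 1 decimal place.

73.6 : 100.0 : 27.6

Bromine pattern (n=1): 0.5069 : 0.4931
Rubidium pattern (n=1): 0.7217 : 0.2783
Convolve the two distributions (both contribute in 2-u steps):
  M: 0.5069×0.7217 = 0.365830
  M+2: 0.5069×0.2783 + 0.4931×0.7217 = 0.496941
  M+4: 0.4931×0.2783 = 0.137230
Scale to base peak (0.496941) = 100: 73.6 : 100.0 : 27.6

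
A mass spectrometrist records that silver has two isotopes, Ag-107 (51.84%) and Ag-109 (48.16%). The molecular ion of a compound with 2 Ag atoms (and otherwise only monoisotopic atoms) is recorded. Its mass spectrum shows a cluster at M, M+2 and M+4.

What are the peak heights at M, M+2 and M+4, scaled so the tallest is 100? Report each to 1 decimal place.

53.8 : 100.0 : 46.5

Expanding (0.5184 + 0.4816)^2:
P(M) = 0.5184^2 = 0.268739
P(M+2) = 2 × 0.5184^1 × 0.4816^1 = 0.499323
P(M+4) = 0.4816^2 = 0.231939
The M+2 peak is largest (0.499323); scaling to 100 gives 53.8 : 100.0 : 46.5.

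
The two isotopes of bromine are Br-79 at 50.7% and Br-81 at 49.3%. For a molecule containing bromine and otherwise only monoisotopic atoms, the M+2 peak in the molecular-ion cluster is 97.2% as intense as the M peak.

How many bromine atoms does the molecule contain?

1

With n Br atoms, P(M+2)/P(M) = C(n,1)·p^(n−1)q / p^n = n·q/p = n · 0.493/0.507.
n = 0.972 × 0.507/0.493 = 1.00 ≈ 1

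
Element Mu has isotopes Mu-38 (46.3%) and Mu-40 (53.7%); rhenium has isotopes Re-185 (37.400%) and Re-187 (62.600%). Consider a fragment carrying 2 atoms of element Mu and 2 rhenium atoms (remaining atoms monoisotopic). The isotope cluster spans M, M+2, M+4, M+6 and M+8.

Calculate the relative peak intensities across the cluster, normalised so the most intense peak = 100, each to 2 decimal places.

Element Mu pattern (n=2): 0.214369 : 0.497262 : 0.288369
Rhenium pattern (n=2): 0.139876 : 0.468248 : 0.391876
Convolve the two distributions (both contribute in 2-u steps):
  M: 0.214369×0.139876 = 0.029985
  M+2: 0.214369×0.468248 + 0.497262×0.139876 = 0.169933
  M+4: 0.214369×0.391876 + 0.497262×0.468248 + 0.288369×0.139876 = 0.357184
  M+6: 0.497262×0.391876 + 0.288369×0.468248 = 0.329893
  M+8: 0.288369×0.391876 = 0.113005
Scale to base peak (0.357184) = 100: 8.39 : 47.58 : 100.00 : 92.36 : 31.64

8.39 : 47.58 : 100.00 : 92.36 : 31.64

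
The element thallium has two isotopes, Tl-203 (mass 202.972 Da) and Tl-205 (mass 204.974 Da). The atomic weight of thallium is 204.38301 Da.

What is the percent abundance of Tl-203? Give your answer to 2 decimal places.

29.52%

With x = fraction of Tl-203 (so Tl-205 is 1 − x):
202.972·x + 204.974·(1 − x) = 204.38301
(202.972 − 204.974)·x = 204.38301 − 204.974
x = -0.59099 / -2.002 = 0.29520 → 29.52% Tl-203, 70.48% Tl-205.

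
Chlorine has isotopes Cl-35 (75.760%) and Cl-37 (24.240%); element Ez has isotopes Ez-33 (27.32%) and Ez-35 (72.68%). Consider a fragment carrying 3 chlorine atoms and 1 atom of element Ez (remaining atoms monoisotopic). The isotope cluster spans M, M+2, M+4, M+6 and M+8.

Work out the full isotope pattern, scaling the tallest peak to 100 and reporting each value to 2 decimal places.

Chlorine pattern (n=3): 0.4348304 : 0.41738208 : 0.13354464 : 0.01424288
Element Ez pattern (n=1): 0.2732 : 0.7268
Convolve the two distributions (both contribute in 2-u steps):
  M: 0.4348304×0.2732 = 0.118796
  M+2: 0.4348304×0.7268 + 0.41738208×0.2732 = 0.430064
  M+4: 0.41738208×0.7268 + 0.13354464×0.2732 = 0.339838
  M+6: 0.13354464×0.7268 + 0.01424288×0.2732 = 0.100951
  M+8: 0.01424288×0.7268 = 0.010352
Scale to base peak (0.430064) = 100: 27.62 : 100.00 : 79.02 : 23.47 : 2.41

27.62 : 100.00 : 79.02 : 23.47 : 2.41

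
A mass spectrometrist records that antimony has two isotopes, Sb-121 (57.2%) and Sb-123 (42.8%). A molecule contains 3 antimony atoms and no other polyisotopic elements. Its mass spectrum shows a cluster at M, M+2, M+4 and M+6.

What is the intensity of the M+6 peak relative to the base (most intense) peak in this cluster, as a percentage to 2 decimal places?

Term probabilities: M 0.1871, M+2 0.4201, M+4 0.3143, M+6 0.0784. Base peak = M+2.
P(M+2) = C(3,1) × 0.572^2 × 0.428^1 = 3 × 0.327184 × 0.4280 = 0.420104 (base)
P(M+6) = C(3,3) × 0.572^0 × 0.428^3 = 1 × 1.0000 × 0.07840275 = 0.078403
Relative intensity = 0.078403 / 0.420104 × 100 = 18.66

18.66%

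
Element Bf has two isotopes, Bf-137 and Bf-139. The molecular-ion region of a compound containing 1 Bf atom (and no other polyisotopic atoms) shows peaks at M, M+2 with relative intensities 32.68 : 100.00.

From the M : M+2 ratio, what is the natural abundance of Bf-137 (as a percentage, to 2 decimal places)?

Write p for the Bf-137 fraction. I(M+2)/I(M) = [C(1,1)·p^0·(1−p)] / p^1 = 1·(1−p)/p = 100.00/32.68 = 3.0600
(1−p)/p = 3.0600/1 = 3.0600  ⇒  p = 1/(1 + 3.0600) = 0.2463
Bf-137: 24.63%, Bf-139: 75.37%.

24.63%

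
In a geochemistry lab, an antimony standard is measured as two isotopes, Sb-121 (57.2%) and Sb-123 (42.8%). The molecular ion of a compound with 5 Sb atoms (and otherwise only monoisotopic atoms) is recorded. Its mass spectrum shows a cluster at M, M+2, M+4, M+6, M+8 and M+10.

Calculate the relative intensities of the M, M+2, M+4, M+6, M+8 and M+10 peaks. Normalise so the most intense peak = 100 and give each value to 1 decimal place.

The 5 Sb atoms are independent, so intensities follow the terms of (0.572 + 0.428)^5.
P(M) = 0.572^5 = 0.061232
P(M+2) = 5 × 0.572^4 × 0.428^1 = 0.229086
P(M+4) = 10 × 0.572^3 × 0.428^2 = 0.342827
P(M+6) = 10 × 0.572^2 × 0.428^3 = 0.256521
P(M+8) = 5 × 0.572^1 × 0.428^4 = 0.095971
P(M+10) = 0.428^5 = 0.014362
The M+4 peak is largest (0.342827); scaling to 100 gives 17.9 : 66.8 : 100.0 : 74.8 : 28.0 : 4.2.

17.9 : 66.8 : 100.0 : 74.8 : 28.0 : 4.2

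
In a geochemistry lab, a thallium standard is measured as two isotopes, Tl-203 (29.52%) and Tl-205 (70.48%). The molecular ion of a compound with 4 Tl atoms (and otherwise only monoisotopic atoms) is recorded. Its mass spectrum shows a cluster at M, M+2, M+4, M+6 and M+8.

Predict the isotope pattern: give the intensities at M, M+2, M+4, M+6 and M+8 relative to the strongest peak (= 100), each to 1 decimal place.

1.8 : 17.5 : 62.8 : 100.0 : 59.7

The 4 Tl atoms are independent, so intensities follow the terms of (0.2952 + 0.7048)^4.
P(M) = 0.2952^4 = 0.007594
P(M+2) = 4 × 0.2952^3 × 0.7048^1 = 0.072523
P(M+4) = 6 × 0.2952^2 × 0.7048^2 = 0.259726
P(M+6) = 4 × 0.2952^1 × 0.7048^3 = 0.413403
P(M+8) = 0.7048^4 = 0.246754
The M+6 peak is largest (0.413403); scaling to 100 gives 1.8 : 17.5 : 62.8 : 100.0 : 59.7.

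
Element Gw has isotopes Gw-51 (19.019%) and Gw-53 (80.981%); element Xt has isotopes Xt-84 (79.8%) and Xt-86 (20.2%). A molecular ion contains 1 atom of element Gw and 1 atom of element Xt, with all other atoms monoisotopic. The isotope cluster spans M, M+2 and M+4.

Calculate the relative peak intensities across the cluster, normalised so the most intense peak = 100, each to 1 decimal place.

Element Gw pattern (n=1): 0.19019 : 0.80981
Element Xt pattern (n=1): 0.7980 : 0.2020
Convolve the two distributions (both contribute in 2-u steps):
  M: 0.19019×0.7980 = 0.151772
  M+2: 0.19019×0.2020 + 0.80981×0.7980 = 0.684647
  M+4: 0.80981×0.2020 = 0.163582
Scale to base peak (0.684647) = 100: 22.2 : 100.0 : 23.9

22.2 : 100.0 : 23.9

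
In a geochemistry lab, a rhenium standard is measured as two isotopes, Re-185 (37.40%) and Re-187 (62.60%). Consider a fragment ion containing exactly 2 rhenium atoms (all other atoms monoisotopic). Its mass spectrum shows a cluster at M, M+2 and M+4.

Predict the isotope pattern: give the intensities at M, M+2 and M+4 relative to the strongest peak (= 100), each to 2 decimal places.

The 2 Re atoms are independent, so intensities follow the terms of (0.3740 + 0.6260)^2.
P(M) = 0.3740^2 = 0.139876
P(M+2) = 2 × 0.3740^1 × 0.6260^1 = 0.468248
P(M+4) = 0.6260^2 = 0.391876
The M+2 peak is largest (0.468248); scaling to 100 gives 29.87 : 100.00 : 83.69.

29.87 : 100.00 : 83.69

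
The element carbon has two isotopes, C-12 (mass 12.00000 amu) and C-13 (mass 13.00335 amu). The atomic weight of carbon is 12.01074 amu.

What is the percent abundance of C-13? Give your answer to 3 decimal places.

With x = fraction of C-12 (so C-13 is 1 − x):
12.00000·x + 13.00335·(1 − x) = 12.01074
(12.00000 − 13.00335)·x = 12.01074 − 13.00335
x = -0.99261 / -1.00335 = 0.98930 → 98.930% C-12, 1.070% C-13.

1.070%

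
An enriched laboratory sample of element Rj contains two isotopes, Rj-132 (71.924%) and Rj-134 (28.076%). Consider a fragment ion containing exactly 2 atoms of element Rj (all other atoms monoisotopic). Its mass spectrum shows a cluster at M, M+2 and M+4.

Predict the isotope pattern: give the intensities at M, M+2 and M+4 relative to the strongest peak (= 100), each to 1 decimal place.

Each Rj atom is independently Rj-132 (p = 0.71924) or Rj-134 (q = 0.28076); the cluster is the binomial expansion (p + q)^2.
P(M) = 0.71924^2 = 0.517306
P(M+2) = 2 × 0.71924^1 × 0.28076^1 = 0.403868
P(M+4) = 0.28076^2 = 0.078826
The M peak is largest (0.517306); scaling to 100 gives 100.0 : 78.1 : 15.2.

100.0 : 78.1 : 15.2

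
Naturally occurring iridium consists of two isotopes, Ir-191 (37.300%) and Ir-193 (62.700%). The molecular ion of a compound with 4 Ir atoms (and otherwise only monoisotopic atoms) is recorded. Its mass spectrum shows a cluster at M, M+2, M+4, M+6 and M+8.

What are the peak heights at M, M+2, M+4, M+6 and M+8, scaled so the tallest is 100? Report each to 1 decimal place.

Each Ir atom is independently Ir-191 (p = 0.37300) or Ir-193 (q = 0.62700); the cluster is the binomial expansion (p + q)^4.
P(M) = 0.37300^4 = 0.019357
P(M+2) = 4 × 0.37300^3 × 0.62700^1 = 0.130153
P(M+4) = 6 × 0.37300^2 × 0.62700^2 = 0.328174
P(M+6) = 4 × 0.37300^1 × 0.62700^3 = 0.367766
P(M+8) = 0.62700^4 = 0.154550
The M+6 peak is largest (0.367766); scaling to 100 gives 5.3 : 35.4 : 89.2 : 100.0 : 42.0.

5.3 : 35.4 : 89.2 : 100.0 : 42.0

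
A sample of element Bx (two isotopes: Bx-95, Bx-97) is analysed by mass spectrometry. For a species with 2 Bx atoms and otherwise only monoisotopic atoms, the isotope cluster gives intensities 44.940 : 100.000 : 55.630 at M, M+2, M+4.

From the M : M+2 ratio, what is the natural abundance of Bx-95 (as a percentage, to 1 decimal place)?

47.3%

If p is the fraction of Bx that is Bx-95, then I(M+2)/I(M) = [C(2,1)·p^1·(1−p)] / p^2 = 2·(1−p)/p = 100.000/44.940 = 2.2252
(1−p)/p = 2.2252/2 = 1.1126  ⇒  p = 1/(1 + 1.1126) = 0.4734
Bx-95: 47.3%, Bx-97: 52.7%.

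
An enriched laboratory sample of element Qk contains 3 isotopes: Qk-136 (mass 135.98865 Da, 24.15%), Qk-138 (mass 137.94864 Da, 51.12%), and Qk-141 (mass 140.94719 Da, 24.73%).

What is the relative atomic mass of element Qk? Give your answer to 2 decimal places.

Weight each isotope mass by its fractional abundance: 0.2415 × 135.98865 + 0.5112 × 137.94864 + 0.2473 × 140.94719
= 32.841259 + 70.519345 + 34.856240 = 138.216844 Da

138.22 Da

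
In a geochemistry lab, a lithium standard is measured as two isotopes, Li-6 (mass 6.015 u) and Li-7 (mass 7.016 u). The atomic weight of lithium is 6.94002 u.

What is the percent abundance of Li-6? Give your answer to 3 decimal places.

Writing the weighted mean with unknown fraction x of Li-6:
6.015·x + 7.016·(1 − x) = 6.94002
(6.015 − 7.016)·x = 6.94002 − 7.016
x = -0.07598 / -1.001 = 0.07590 → 7.590% Li-6, 92.410% Li-7.

7.590%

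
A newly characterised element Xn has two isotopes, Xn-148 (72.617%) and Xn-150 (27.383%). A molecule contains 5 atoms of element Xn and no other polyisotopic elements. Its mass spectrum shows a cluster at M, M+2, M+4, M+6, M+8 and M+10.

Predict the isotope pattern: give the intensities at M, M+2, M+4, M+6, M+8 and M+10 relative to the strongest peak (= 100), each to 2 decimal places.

Expanding (0.72617 + 0.27383)^5:
P(M) = 0.72617^5 = 0.201926
P(M+2) = 5 × 0.72617^4 × 0.27383^1 = 0.380719
P(M+4) = 10 × 0.72617^3 × 0.27383^2 = 0.287129
P(M+6) = 10 × 0.72617^2 × 0.27383^3 = 0.108273
P(M+8) = 5 × 0.72617^1 × 0.27383^4 = 0.020414
P(M+10) = 0.27383^5 = 0.001540
The M+2 peak is largest (0.380719); scaling to 100 gives 53.04 : 100.00 : 75.42 : 28.44 : 5.36 : 0.40.

53.04 : 100.00 : 75.42 : 28.44 : 5.36 : 0.40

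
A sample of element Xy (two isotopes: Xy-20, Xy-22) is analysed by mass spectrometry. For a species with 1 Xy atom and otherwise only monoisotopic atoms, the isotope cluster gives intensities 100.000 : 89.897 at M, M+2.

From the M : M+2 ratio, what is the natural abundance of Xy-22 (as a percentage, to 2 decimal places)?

47.34%

Let p = fractional abundance of Xy-20. I(M+2)/I(M) = [C(1,1)·p^0·(1−p)] / p^1 = 1·(1−p)/p = 89.897/100.000 = 0.8990
(1−p)/p = 0.8990/1 = 0.8990  ⇒  p = 1/(1 + 0.8990) = 0.5266
Xy-20: 52.66%, Xy-22: 47.34%.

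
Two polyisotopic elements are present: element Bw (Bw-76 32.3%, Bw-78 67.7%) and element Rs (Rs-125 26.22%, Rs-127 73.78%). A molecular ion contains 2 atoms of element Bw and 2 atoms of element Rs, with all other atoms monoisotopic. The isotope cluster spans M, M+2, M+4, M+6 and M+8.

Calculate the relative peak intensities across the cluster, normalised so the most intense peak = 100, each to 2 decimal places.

Element Bw pattern (n=2): 0.104329 : 0.437342 : 0.458329
Element Rs pattern (n=2): 0.06874884 : 0.38690232 : 0.54434884
Convolve the two distributions (both contribute in 2-u steps):
  M: 0.104329×0.06874884 = 0.007172
  M+2: 0.104329×0.38690232 + 0.437342×0.06874884 = 0.070432
  M+4: 0.104329×0.54434884 + 0.437342×0.38690232 + 0.458329×0.06874884 = 0.257510
  M+6: 0.437342×0.54434884 + 0.458329×0.38690232 = 0.415395
  M+8: 0.458329×0.54434884 = 0.249491
Scale to base peak (0.415395) = 100: 1.73 : 16.96 : 61.99 : 100.00 : 60.06

1.73 : 16.96 : 61.99 : 100.00 : 60.06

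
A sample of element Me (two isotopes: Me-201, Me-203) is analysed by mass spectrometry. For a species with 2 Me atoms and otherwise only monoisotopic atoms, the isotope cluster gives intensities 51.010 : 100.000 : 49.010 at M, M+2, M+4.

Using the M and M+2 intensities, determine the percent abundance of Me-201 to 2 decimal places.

50.50%

If p is the fraction of Me that is Me-201, then I(M+2)/I(M) = [C(2,1)·p^1·(1−p)] / p^2 = 2·(1−p)/p = 100.000/51.010 = 1.9604
(1−p)/p = 1.9604/2 = 0.9802  ⇒  p = 1/(1 + 0.9802) = 0.5050
Me-201: 50.50%, Me-203: 49.50%.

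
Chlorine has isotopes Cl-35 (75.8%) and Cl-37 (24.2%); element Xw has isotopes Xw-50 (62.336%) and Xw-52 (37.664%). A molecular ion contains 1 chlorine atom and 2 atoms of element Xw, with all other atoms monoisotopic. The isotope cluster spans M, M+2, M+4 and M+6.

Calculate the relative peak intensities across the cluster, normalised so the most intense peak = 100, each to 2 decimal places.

Chlorine pattern (n=1): 0.7580 : 0.2420
Element Xw pattern (n=2): 0.38857769 : 0.46956462 : 0.14185769
Convolve the two distributions (both contribute in 2-u steps):
  M: 0.7580×0.38857769 = 0.294542
  M+2: 0.7580×0.46956462 + 0.2420×0.38857769 = 0.449966
  M+4: 0.7580×0.14185769 + 0.2420×0.46956462 = 0.221163
  M+6: 0.2420×0.14185769 = 0.034330
Scale to base peak (0.449966) = 100: 65.46 : 100.00 : 49.15 : 7.63

65.46 : 100.00 : 49.15 : 7.63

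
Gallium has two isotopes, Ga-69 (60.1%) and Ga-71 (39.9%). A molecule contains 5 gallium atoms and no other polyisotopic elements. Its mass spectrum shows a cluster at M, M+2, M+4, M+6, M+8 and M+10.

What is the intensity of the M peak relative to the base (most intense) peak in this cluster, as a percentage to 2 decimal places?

22.69%

Binomial terms of (0.601 + 0.399)^5: M 0.0784, M+2 0.2603, M+4 0.3456, M+6 0.2294, M+8 0.0762, M+10 0.0101 → M+4 is the base peak.
P(M+4) = C(5,2) × 0.601^3 × 0.399^2 = 10 × 0.2170818 × 0.159201 = 0.345596 (base)
P(M) = C(5,0) × 0.601^5 × 0.399^0 = 1 × 0.07841016 × 1.0000 = 0.078410
Relative intensity = 0.078410 / 0.345596 × 100 = 22.69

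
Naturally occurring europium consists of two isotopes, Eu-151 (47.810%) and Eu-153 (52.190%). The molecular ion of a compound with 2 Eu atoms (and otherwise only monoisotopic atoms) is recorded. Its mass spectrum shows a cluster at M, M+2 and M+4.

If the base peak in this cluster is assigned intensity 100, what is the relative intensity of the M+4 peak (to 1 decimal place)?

54.6

Term probabilities: M 0.2286, M+2 0.4990, M+4 0.2724. Base peak = M+2.
P(M+2) = C(2,1) × 0.47810^1 × 0.52190^1 = 2 × 0.4781 × 0.5219 = 0.499041 (base)
P(M+4) = C(2,2) × 0.47810^0 × 0.52190^2 = 1 × 1.0000 × 0.27237961 = 0.272380
Relative intensity = 0.272380 / 0.499041 × 100 = 54.6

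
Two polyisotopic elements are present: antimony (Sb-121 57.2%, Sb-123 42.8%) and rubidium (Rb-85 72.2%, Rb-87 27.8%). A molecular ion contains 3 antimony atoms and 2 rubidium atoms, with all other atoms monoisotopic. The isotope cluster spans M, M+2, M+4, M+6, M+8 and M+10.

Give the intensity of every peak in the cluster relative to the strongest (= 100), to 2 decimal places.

28.12 : 84.77 : 100.00 : 57.51 : 16.07 : 1.75

Antimony pattern (n=3): 0.18714925 : 0.42010426 : 0.31434374 : 0.07840275
Rubidium pattern (n=2): 0.521284 : 0.401432 : 0.077284
Convolve the two distributions (both contribute in 2-u steps):
  M: 0.18714925×0.521284 = 0.097558
  M+2: 0.18714925×0.401432 + 0.42010426×0.521284 = 0.294121
  M+4: 0.18714925×0.077284 + 0.42010426×0.401432 + 0.31434374×0.521284 = 0.346969
  M+6: 0.42010426×0.077284 + 0.31434374×0.401432 + 0.07840275×0.521284 = 0.199525
  M+8: 0.31434374×0.077284 + 0.07840275×0.401432 = 0.055767
  M+10: 0.07840275×0.077284 = 0.006059
Scale to base peak (0.346969) = 100: 28.12 : 84.77 : 100.00 : 57.51 : 16.07 : 1.75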